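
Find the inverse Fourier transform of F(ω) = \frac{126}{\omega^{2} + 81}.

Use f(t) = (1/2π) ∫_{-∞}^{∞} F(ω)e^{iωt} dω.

f(t) = 7 e^{- 9 \left|{t}\right|}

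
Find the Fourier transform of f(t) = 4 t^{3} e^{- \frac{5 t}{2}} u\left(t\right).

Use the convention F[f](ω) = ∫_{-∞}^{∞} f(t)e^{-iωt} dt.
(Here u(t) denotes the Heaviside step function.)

F(ω) = \frac{384}{\left(2 i \omega + 5\right)^{4}}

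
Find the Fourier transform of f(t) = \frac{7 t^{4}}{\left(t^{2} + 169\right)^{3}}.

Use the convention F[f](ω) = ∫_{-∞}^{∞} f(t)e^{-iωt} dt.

F(ω) = \frac{7 \pi \left(169 \omega^{2} - 65 \left|{\omega}\right| + 3\right) e^{- 13 \left|{\omega}\right|}}{104}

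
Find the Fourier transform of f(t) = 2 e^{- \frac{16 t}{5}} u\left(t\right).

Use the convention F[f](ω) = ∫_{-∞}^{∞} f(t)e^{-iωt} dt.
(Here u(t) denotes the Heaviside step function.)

F(ω) = \frac{10}{5 i \omega + 16}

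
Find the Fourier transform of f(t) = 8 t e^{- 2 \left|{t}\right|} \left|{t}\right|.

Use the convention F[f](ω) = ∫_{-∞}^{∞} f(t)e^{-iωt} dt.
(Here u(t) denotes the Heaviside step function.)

F(ω) = \frac{32 i \omega \left(\omega^{2} - 12\right)}{\left(\omega^{2} + 4\right)^{3}}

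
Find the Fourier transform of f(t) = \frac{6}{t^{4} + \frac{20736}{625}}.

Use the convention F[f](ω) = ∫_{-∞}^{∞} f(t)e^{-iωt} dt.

F(ω) = \frac{125 \pi e^{- \frac{6 \sqrt{2} \left|{\omega}\right|}{5}} \sin{\left(\frac{6 \sqrt{2} \left|{\omega}\right|}{5} + \frac{\pi}{4} \right)}}{288}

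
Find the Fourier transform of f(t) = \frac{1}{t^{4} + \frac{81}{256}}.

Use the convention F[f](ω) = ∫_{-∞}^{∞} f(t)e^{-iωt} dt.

F(ω) = \frac{64 \pi e^{- \frac{3 \sqrt{2} \left|{\omega}\right|}{8}} \sin{\left(\frac{3 \sqrt{2} \left|{\omega}\right|}{8} + \frac{\pi}{4} \right)}}{27}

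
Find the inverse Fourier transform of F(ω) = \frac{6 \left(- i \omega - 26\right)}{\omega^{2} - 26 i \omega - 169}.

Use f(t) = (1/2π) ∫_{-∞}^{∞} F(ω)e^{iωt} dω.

f(t) = 6 \left(13 t + 1\right) e^{- 13 t} u\left(t\right)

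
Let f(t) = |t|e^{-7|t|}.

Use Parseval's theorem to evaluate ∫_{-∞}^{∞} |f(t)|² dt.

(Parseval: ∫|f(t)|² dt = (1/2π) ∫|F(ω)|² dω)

∫|f(t)|² dt = \frac{1}{686}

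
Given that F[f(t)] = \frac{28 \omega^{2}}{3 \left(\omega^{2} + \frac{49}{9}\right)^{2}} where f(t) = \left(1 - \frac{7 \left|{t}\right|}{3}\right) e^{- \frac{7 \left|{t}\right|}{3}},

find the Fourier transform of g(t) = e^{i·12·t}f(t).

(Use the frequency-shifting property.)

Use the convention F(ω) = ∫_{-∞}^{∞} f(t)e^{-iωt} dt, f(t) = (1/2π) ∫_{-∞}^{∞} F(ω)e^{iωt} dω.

F[g](ω) = \frac{756 \left(\omega - 12\right)^{2}}{\left(9 \left(\omega - 12\right)^{2} + 49\right)^{2}}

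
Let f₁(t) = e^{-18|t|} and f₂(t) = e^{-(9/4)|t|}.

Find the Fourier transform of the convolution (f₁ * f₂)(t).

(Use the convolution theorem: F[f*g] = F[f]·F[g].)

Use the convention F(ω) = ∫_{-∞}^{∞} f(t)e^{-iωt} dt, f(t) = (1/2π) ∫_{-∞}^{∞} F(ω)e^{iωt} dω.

F[f₁*f₂](ω) = \frac{2592}{\left(\omega^{2} + 324\right) \left(16 \omega^{2} + 81\right)}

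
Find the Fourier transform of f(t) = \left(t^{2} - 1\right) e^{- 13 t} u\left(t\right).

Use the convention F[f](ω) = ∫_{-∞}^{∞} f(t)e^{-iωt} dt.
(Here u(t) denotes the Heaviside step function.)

F(ω) = \frac{2 i \omega - \left(i \omega + 13\right)^{3} + 26}{\left(i \omega + 13\right)^{4}}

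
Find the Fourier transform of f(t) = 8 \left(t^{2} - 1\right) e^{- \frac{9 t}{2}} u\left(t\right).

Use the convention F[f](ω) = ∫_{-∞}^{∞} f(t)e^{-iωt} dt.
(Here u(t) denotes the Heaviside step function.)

F(ω) = \frac{16 \left(16 i \omega - \left(2 i \omega + 9\right)^{3} + 72\right)}{\left(2 i \omega + 9\right)^{4}}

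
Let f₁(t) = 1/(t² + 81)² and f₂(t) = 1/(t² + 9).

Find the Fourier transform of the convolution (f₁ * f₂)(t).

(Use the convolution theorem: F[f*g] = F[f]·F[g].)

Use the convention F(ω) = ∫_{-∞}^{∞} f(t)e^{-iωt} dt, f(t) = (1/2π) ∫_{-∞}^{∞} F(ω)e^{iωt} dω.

F[f₁*f₂](ω) = \frac{\pi^{2} \left(9 \left|{\omega}\right| + 1\right) e^{- 12 \left|{\omega}\right|}}{4374}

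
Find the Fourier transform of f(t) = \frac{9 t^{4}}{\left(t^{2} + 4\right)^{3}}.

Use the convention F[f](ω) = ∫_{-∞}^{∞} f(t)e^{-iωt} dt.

F(ω) = \frac{9 \pi \left(4 \omega^{2} - 10 \left|{\omega}\right| + 3\right) e^{- 2 \left|{\omega}\right|}}{16}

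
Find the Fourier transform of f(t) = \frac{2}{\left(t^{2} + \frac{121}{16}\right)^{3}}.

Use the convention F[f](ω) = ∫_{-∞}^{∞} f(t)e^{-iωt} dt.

F(ω) = \frac{16 \pi \left(121 \omega^{2} + 132 \left|{\omega}\right| + 48\right) e^{- \frac{11 \left|{\omega}\right|}{4}}}{161051}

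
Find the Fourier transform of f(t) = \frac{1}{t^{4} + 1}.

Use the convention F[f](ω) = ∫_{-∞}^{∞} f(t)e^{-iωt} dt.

F(ω) = \pi e^{- \frac{\sqrt{2} \left|{\omega}\right|}{2}} \sin{\left(\frac{\sqrt{2} \left|{\omega}\right|}{2} + \frac{\pi}{4} \right)}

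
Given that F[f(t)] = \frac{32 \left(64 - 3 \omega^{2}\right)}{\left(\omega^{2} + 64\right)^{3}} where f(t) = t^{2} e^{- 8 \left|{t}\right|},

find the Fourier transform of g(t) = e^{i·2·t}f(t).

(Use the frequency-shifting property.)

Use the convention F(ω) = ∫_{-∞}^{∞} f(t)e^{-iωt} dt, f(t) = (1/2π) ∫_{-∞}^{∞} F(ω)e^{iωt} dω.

F[g](ω) = \frac{32 \left(64 - 3 \left(\omega - 2\right)^{2}\right)}{\left(\left(\omega - 2\right)^{2} + 64\right)^{3}}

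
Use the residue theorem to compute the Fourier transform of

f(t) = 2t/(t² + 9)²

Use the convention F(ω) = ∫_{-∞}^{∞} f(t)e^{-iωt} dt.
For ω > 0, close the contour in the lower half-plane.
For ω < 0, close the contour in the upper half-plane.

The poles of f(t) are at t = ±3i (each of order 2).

Let g(z) = f(z)e^{-iωz}; for large |z| the factor e^{-iωz} decays in the lower half-plane when ω > 0 and in the upper half-plane when ω < 0.

Case ω > 0 (lower half-plane, clockwise contour ⇒ F(ω) = -2πi·ΣRes):
  Res_{z = - 3 i} g(z) = \frac{\omega e^{- 3 \omega}}{6} (pole of order 2)
  F(ω) = -2πi·ΣRes = - \frac{i \pi \omega e^{- 3 \omega}}{3}

Case ω < 0 (upper half-plane, counterclockwise contour ⇒ F(ω) = +2πi·ΣRes):
  Res_{z = 3 i} g(z) = - \frac{\omega e^{3 \omega}}{6} (pole of order 2)
  F(ω) = 2πi·ΣRes = - \frac{i \pi \omega e^{3 \omega}}{3}

Both cases combine into a single formula in |ω|:

F(ω) = - \frac{i \pi \omega e^{- 3 \left|{\omega}\right|}}{3}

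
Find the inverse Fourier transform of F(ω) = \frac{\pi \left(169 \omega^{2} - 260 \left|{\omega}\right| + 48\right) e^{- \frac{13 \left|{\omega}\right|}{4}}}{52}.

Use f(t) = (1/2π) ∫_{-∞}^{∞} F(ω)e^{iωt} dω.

f(t) = \frac{8 t^{4}}{\left(t^{2} + \frac{169}{16}\right)^{3}}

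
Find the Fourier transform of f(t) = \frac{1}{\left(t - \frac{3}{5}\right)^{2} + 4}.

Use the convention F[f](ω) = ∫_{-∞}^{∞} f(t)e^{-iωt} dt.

F(ω) = \frac{\pi e^{- \frac{3 i \omega}{5} - 2 \left|{\omega}\right|}}{2}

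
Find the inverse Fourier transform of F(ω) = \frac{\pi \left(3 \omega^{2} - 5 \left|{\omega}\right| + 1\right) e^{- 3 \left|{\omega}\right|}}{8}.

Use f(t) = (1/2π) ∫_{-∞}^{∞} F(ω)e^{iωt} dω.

f(t) = \frac{t^{4}}{\left(t^{2} + 9\right)^{3}}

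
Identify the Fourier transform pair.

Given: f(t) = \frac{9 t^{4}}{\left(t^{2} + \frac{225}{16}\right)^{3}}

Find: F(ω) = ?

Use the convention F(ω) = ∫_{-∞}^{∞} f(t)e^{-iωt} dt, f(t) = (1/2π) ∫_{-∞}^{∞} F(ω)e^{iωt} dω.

F(ω) = \frac{9 \pi \left(75 \omega^{2} - 100 \left|{\omega}\right| + 16\right) e^{- \frac{15 \left|{\omega}\right|}{4}}}{160}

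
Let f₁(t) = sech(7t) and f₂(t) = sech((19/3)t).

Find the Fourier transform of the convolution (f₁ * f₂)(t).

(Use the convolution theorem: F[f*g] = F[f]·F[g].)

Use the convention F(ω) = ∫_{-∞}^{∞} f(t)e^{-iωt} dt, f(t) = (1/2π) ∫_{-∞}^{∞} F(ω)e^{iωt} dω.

F[f₁*f₂](ω) = \frac{3 \pi^{2}}{133 \cosh{\left(\frac{\pi \omega}{14} \right)} \cosh{\left(\frac{3 \pi \omega}{38} \right)}}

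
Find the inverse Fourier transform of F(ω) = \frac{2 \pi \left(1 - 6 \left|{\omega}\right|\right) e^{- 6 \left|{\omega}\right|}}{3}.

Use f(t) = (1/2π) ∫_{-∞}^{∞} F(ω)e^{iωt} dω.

f(t) = \frac{8 t^{2}}{\left(t^{2} + 36\right)^{2}}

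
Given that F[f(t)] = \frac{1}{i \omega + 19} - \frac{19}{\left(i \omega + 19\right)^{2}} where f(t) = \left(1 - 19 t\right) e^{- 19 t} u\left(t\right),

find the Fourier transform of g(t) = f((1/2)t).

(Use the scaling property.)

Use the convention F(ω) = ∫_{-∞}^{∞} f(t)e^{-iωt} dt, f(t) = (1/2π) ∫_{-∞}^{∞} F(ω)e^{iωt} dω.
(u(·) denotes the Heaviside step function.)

F[g](ω) = \frac{4 i \omega}{- 4 \omega^{2} + 76 i \omega + 361}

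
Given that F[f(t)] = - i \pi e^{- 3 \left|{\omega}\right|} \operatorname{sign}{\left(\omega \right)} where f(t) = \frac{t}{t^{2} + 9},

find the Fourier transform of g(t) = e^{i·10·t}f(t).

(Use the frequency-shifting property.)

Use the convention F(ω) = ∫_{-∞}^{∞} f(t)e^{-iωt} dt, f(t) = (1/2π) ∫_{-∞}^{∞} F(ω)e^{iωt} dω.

F[g](ω) = - i \pi e^{- 3 \left|{\omega - 10}\right|} \operatorname{sign}{\left(\omega - 10 \right)}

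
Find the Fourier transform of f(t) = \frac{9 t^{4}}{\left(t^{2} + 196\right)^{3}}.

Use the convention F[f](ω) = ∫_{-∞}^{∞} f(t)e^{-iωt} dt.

F(ω) = \frac{9 \pi \left(196 \omega^{2} - 70 \left|{\omega}\right| + 3\right) e^{- 14 \left|{\omega}\right|}}{112}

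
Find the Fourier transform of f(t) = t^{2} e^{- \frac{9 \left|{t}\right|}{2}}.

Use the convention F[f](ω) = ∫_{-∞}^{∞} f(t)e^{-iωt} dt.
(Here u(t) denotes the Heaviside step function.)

F(ω) = \frac{864 \left(27 - 4 \omega^{2}\right)}{\left(4 \omega^{2} + 81\right)^{3}}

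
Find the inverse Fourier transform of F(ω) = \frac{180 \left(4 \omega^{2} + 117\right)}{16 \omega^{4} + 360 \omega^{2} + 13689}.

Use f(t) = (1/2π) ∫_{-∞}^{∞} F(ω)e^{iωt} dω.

f(t) = 5 e^{- \frac{9 \left|{t}\right|}{2}} \cos{\left(3 \left|{t}\right| \right)}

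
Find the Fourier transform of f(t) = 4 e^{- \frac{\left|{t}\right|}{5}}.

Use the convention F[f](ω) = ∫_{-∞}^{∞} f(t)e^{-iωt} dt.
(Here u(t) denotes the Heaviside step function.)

F(ω) = \frac{40}{25 \omega^{2} + 1}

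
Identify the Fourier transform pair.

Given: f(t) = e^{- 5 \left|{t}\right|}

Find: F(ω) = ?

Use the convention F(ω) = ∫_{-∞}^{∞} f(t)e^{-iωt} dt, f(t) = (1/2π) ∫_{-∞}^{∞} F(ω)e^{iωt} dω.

F(ω) = \frac{10}{\omega^{2} + 25}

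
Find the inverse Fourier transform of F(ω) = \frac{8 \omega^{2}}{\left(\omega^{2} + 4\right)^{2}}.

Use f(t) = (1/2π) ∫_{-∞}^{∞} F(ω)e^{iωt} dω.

f(t) = \left(1 - 2 \left|{t}\right|\right) e^{- 2 \left|{t}\right|}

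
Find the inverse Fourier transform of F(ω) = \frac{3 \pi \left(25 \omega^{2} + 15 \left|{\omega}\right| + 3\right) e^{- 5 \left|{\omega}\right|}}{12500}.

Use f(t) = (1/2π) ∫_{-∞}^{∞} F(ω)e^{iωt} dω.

f(t) = \frac{6}{\left(t^{2} + 25\right)^{3}}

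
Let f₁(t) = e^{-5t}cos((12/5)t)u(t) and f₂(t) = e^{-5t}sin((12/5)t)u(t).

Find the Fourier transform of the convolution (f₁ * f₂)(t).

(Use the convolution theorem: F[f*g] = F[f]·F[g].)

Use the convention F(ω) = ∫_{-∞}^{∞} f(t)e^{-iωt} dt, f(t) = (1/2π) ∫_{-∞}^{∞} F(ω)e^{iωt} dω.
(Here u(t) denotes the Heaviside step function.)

F[f₁*f₂](ω) = \frac{1500 \left(i \omega + 5\right)}{\left(25 \left(i \omega + 5\right)^{2} + 144\right)^{2}}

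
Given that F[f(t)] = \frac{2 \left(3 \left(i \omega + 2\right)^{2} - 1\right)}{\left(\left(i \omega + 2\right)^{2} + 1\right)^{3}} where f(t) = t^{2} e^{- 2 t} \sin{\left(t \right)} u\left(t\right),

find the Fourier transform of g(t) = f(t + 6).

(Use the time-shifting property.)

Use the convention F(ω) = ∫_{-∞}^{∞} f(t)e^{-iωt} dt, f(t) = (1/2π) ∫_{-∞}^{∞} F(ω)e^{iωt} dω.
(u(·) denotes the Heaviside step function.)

F[g](ω) = \frac{\left(6 \left(i \omega + 2\right)^{2} - 2\right) e^{6 i \omega}}{\left(\left(i \omega + 2\right)^{2} + 1\right)^{3}}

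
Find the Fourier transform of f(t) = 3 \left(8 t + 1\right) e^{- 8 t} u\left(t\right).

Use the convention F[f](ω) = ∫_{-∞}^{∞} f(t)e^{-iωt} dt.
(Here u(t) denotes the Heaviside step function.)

F(ω) = \frac{3 \left(- i \omega - 16\right)}{\omega^{2} - 16 i \omega - 64}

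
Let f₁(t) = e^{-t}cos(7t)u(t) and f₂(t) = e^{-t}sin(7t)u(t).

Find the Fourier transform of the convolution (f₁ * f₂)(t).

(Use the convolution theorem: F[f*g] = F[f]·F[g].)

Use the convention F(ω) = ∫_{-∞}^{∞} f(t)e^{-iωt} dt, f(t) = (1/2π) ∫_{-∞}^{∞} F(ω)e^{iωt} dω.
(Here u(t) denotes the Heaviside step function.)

F[f₁*f₂](ω) = \frac{7 \left(i \omega + 1\right)}{\left(\left(i \omega + 1\right)^{2} + 49\right)^{2}}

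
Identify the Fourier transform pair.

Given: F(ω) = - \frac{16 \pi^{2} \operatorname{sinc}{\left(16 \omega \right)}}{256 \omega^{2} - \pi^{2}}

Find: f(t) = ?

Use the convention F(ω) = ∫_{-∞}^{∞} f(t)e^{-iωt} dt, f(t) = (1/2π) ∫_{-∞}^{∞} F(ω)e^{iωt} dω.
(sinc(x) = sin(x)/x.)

f(t) = \begin{cases} \cos^{2}{\left(\frac{\pi t}{32} \right)} & \text{for}\: \left|{t}\right| < 16 \\0 & \text{otherwise} \end{cases}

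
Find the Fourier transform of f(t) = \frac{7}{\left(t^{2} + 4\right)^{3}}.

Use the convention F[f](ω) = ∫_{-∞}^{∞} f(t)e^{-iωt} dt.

F(ω) = \frac{7 \pi \left(4 \omega^{2} + 6 \left|{\omega}\right| + 3\right) e^{- 2 \left|{\omega}\right|}}{256}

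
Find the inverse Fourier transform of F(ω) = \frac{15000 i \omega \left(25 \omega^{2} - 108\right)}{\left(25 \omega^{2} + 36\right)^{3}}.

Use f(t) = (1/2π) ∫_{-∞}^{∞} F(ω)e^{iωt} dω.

f(t) = 6 t e^{- \frac{6 \left|{t}\right|}{5}} \left|{t}\right|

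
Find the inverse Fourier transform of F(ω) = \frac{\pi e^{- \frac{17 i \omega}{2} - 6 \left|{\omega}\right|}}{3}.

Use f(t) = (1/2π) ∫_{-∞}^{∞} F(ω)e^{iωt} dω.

f(t) = \frac{2}{\left(t - \frac{17}{2}\right)^{2} + 36}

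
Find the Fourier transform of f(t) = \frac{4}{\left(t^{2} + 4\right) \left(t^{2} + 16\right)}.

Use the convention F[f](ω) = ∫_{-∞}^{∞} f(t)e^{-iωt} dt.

F(ω) = \frac{\pi \left(2 e^{2 \left|{\omega}\right|} - 1\right) e^{- 4 \left|{\omega}\right|}}{12}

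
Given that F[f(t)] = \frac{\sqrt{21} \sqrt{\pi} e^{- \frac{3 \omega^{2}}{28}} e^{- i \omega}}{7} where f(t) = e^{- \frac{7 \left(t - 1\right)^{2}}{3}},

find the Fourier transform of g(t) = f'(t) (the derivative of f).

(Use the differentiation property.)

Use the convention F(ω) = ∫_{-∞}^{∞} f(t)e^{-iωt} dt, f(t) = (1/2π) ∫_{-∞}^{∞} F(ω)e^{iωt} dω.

F[g](ω) = \frac{\sqrt{21} i \sqrt{\pi} \omega e^{- \omega \left(\frac{3 \omega}{28} + i\right)}}{7}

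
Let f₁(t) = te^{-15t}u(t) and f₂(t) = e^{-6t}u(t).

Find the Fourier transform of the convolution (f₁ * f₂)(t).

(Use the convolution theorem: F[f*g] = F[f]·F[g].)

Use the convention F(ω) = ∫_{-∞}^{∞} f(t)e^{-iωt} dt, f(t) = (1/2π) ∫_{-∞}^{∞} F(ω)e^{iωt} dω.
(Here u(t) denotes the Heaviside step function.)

F[f₁*f₂](ω) = \frac{1}{\left(i \omega + 6\right) \left(i \omega + 15\right)^{2}}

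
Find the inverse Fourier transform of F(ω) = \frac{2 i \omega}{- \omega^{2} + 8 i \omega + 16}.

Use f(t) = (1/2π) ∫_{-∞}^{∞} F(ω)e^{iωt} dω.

f(t) = 2 \left(1 - 4 t\right) e^{- 4 t} u\left(t\right)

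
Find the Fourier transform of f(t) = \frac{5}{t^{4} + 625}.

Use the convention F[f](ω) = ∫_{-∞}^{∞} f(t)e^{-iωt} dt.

F(ω) = \frac{\pi e^{- \frac{5 \sqrt{2} \left|{\omega}\right|}{2}} \sin{\left(\frac{5 \sqrt{2} \left|{\omega}\right|}{2} + \frac{\pi}{4} \right)}}{25}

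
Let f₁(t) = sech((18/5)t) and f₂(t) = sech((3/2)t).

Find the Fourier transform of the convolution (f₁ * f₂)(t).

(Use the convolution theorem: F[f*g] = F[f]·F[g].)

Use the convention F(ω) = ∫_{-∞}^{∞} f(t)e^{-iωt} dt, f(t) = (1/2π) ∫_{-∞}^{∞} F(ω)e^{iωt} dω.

F[f₁*f₂](ω) = \frac{5 \pi^{2}}{27 \cosh{\left(\frac{5 \pi \omega}{36} \right)} \cosh{\left(\frac{\pi \omega}{3} \right)}}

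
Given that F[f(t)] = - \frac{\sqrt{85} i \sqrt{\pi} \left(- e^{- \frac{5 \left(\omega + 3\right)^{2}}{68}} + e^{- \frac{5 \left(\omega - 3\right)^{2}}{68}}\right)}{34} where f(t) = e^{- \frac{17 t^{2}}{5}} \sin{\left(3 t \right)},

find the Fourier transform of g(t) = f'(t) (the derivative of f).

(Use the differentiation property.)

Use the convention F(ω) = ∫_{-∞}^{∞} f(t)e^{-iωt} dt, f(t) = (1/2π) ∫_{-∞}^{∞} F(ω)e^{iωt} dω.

F[g](ω) = \frac{\sqrt{85} \sqrt{\pi} \omega \left(e^{\frac{15 \omega}{17}} - 1\right) e^{- \frac{5 \omega^{2}}{68} - \frac{15 \omega}{34} - \frac{45}{68}}}{34}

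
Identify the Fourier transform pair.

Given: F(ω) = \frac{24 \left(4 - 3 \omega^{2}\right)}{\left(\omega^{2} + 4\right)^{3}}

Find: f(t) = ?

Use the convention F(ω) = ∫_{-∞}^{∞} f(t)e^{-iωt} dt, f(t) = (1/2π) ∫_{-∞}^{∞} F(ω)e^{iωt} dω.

f(t) = 3 t^{2} e^{- 2 \left|{t}\right|}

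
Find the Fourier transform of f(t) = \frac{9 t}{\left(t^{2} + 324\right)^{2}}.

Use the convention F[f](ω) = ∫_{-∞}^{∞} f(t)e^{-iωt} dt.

F(ω) = - \frac{i \pi \omega e^{- 18 \left|{\omega}\right|}}{4}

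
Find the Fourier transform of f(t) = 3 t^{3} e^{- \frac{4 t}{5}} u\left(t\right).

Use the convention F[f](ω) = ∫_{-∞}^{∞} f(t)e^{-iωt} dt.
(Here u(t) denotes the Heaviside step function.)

F(ω) = \frac{11250}{\left(5 i \omega + 4\right)^{4}}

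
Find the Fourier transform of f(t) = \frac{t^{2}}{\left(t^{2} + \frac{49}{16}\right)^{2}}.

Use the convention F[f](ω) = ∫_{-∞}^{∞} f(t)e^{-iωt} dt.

F(ω) = \frac{\pi \left(4 - 7 \left|{\omega}\right|\right) e^{- \frac{7 \left|{\omega}\right|}{4}}}{14}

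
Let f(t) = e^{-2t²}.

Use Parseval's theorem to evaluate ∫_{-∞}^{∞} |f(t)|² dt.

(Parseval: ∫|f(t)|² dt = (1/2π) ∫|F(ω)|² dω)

∫|f(t)|² dt = \frac{\sqrt{\pi}}{2}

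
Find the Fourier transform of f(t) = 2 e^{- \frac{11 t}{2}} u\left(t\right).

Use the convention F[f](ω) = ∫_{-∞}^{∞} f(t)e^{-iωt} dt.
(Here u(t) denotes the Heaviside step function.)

F(ω) = \frac{4}{2 i \omega + 11}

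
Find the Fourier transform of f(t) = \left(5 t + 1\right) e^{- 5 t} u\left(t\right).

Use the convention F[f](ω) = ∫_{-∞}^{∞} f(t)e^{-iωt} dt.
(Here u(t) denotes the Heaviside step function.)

F(ω) = \frac{- i \omega - 10}{\omega^{2} - 10 i \omega - 25}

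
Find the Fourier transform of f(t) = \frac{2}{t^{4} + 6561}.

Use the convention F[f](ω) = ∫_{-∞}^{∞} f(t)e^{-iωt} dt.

F(ω) = \frac{2 \pi e^{- \frac{9 \sqrt{2} \left|{\omega}\right|}{2}} \sin{\left(\frac{9 \sqrt{2} \left|{\omega}\right|}{2} + \frac{\pi}{4} \right)}}{729}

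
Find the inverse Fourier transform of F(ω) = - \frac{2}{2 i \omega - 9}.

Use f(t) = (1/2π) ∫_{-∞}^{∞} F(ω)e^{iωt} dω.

f(t) = e^{\frac{9 t}{2}} u\left(- t\right)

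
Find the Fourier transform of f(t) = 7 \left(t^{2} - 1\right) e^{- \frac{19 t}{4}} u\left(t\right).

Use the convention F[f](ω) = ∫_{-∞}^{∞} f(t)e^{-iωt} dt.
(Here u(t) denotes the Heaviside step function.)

F(ω) = \frac{28 \left(128 i \omega - \left(4 i \omega + 19\right)^{3} + 608\right)}{\left(4 i \omega + 19\right)^{4}}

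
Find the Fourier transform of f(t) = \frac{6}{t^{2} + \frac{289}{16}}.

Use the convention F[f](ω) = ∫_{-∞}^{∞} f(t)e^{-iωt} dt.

F(ω) = \frac{24 \pi e^{- \frac{17 \left|{\omega}\right|}{4}}}{17}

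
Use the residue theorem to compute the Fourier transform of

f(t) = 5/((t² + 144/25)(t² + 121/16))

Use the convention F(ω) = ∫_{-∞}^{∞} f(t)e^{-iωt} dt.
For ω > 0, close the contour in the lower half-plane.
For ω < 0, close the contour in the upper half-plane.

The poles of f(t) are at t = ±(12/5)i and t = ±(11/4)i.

Let g(z) = f(z)e^{-iωz}; for large |z| the factor e^{-iωz} decays in the lower half-plane when ω > 0 and in the upper half-plane when ω < 0.

Case ω > 0 (lower half-plane, clockwise contour ⇒ F(ω) = -2πi·ΣRes):
  Res_{z = - \frac{12 i}{5}} g(z) = \frac{1250 i e^{- \frac{12 \omega}{5}}}{2163}
  Res_{z = - \frac{11 i}{4}} g(z) = - \frac{4000 i e^{- \frac{11 \omega}{4}}}{7931}
  F(ω) = -2πi·ΣRes = - \frac{8000 \pi e^{- \frac{11 \omega}{4}}}{7931} + \frac{2500 \pi e^{- \frac{12 \omega}{5}}}{2163}

Case ω < 0 (upper half-plane, counterclockwise contour ⇒ F(ω) = +2πi·ΣRes):
  Res_{z = \frac{12 i}{5}} g(z) = - \frac{1250 i e^{\frac{12 \omega}{5}}}{2163}
  Res_{z = \frac{11 i}{4}} g(z) = \frac{4000 i e^{\frac{11 \omega}{4}}}{7931}
  F(ω) = 2πi·ΣRes = \frac{500 \pi \left(55 e^{\frac{12 \omega}{5}} - 48 e^{\frac{11 \omega}{4}}\right)}{23793}

Both cases combine into a single formula in |ω|:

F(ω) = - \frac{8000 \pi e^{- \frac{11 \left|{\omega}\right|}{4}}}{7931} + \frac{2500 \pi e^{- \frac{12 \left|{\omega}\right|}{5}}}{2163}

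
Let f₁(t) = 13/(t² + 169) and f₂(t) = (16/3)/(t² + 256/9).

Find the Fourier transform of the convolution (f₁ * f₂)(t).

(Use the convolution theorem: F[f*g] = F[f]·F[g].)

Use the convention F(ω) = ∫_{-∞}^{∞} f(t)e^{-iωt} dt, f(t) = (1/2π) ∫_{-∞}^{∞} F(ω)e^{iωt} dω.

F[f₁*f₂](ω) = \pi^{2} e^{- \frac{55 \left|{\omega}\right|}{3}}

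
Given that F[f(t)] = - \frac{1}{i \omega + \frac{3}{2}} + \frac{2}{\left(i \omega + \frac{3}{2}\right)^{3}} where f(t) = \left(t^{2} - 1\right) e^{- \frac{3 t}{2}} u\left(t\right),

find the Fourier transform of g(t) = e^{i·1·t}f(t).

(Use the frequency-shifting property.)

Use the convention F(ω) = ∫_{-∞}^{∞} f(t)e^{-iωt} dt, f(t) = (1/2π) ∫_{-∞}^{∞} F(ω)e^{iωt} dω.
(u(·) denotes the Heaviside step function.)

F[g](ω) = \frac{2 \left(16 i \left(\omega - 1\right) - \left(2 i \left(\omega - 1\right) + 3\right)^{3} + 24\right)}{\left(2 i \left(\omega - 1\right) + 3\right)^{4}}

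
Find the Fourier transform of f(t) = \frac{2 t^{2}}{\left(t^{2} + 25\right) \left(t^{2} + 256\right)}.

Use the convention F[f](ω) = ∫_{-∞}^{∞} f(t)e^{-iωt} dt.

F(ω) = \frac{2 \pi \left(16 - 5 e^{11 \left|{\omega}\right|}\right) e^{- 16 \left|{\omega}\right|}}{231}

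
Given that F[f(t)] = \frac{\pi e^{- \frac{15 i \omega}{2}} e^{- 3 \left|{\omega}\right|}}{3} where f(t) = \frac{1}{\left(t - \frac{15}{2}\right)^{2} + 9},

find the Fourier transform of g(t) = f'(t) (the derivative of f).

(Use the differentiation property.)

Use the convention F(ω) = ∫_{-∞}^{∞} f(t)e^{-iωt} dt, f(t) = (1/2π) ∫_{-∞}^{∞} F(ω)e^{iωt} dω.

F[g](ω) = \frac{i \pi \omega e^{- \frac{15 i \omega}{2} - 3 \left|{\omega}\right|}}{3}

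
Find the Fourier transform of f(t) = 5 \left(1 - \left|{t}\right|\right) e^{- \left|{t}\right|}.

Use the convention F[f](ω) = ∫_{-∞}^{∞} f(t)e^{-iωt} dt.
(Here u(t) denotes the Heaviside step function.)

F(ω) = \frac{20 \omega^{2}}{\left(\omega^{2} + 1\right)^{2}}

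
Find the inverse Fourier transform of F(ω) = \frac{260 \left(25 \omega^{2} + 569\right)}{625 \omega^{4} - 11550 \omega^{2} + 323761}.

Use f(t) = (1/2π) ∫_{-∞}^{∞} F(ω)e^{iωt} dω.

f(t) = 2 e^{- \frac{13 \left|{t}\right|}{5}} \cos{\left(4 \left|{t}\right| \right)}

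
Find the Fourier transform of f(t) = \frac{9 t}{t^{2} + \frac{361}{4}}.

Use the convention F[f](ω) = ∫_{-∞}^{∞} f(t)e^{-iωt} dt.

F(ω) = - 9 i \pi e^{- \frac{19 \left|{\omega}\right|}{2}} \operatorname{sign}{\left(\omega \right)}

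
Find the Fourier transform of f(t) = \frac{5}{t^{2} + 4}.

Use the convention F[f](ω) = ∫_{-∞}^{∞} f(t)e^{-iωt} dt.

F(ω) = \frac{5 \pi e^{- 2 \left|{\omega}\right|}}{2}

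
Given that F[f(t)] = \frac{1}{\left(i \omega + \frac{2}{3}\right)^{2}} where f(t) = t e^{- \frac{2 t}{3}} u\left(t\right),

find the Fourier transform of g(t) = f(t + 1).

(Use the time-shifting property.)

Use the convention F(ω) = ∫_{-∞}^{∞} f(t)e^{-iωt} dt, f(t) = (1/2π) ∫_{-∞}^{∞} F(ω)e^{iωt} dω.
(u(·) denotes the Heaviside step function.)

F[g](ω) = \frac{9 e^{i \omega}}{\left(3 i \omega + 2\right)^{2}}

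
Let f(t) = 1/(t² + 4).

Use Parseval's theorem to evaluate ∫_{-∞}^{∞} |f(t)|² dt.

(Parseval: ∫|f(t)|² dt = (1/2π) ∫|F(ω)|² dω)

∫|f(t)|² dt = \frac{\pi}{16}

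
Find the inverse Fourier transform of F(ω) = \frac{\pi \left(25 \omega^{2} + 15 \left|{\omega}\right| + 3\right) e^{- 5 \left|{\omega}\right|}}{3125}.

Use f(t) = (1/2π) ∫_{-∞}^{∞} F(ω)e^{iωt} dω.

f(t) = \frac{8}{\left(t^{2} + 25\right)^{3}}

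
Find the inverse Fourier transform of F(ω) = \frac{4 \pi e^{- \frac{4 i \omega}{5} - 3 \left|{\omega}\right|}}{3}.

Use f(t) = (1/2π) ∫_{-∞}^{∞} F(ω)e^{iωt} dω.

f(t) = \frac{4}{\left(t - \frac{4}{5}\right)^{2} + 9}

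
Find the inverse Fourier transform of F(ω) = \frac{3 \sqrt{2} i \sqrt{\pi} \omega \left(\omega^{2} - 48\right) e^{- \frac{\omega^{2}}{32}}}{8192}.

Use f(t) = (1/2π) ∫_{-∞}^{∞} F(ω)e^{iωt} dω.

f(t) = 6 t^{3} e^{- 8 t^{2}}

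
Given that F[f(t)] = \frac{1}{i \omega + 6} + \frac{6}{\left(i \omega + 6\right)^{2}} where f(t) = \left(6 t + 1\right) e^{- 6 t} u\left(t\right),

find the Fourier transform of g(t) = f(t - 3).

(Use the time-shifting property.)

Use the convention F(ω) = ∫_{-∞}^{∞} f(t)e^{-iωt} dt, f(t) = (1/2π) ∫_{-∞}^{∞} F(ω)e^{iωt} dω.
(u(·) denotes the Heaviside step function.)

F[g](ω) = \frac{\left(- i \omega - 12\right) e^{- 3 i \omega}}{\omega^{2} - 12 i \omega - 36}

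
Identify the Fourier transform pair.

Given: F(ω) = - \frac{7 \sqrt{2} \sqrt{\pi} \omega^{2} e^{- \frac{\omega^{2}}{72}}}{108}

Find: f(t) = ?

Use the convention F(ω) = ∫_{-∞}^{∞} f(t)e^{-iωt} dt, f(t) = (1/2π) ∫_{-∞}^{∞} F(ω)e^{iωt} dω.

f(t) = 7 \left(72 t^{2} - 2\right) e^{- 18 t^{2}}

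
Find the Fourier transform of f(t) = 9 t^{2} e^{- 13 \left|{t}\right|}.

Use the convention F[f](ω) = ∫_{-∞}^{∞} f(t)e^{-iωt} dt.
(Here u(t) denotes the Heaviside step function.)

F(ω) = \frac{468 \left(169 - 3 \omega^{2}\right)}{\left(\omega^{2} + 169\right)^{3}}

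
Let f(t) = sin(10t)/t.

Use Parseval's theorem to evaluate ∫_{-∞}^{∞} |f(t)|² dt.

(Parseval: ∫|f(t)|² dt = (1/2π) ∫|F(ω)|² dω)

∫|f(t)|² dt = 10 \pi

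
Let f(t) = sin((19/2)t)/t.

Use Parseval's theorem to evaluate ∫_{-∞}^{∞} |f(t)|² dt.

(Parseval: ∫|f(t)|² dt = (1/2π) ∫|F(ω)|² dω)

∫|f(t)|² dt = \frac{19 \pi}{2}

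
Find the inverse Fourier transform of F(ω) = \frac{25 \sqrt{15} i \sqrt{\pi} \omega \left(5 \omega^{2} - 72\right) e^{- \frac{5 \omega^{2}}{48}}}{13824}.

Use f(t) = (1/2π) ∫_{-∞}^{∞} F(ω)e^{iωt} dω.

f(t) = 6 t^{3} e^{- \frac{12 t^{2}}{5}}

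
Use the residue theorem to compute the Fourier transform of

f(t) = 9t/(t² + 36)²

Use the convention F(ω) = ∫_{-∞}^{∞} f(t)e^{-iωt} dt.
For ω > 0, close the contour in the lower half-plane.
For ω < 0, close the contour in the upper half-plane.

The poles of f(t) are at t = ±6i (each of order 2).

Let g(z) = f(z)e^{-iωz}; for large |z| the factor e^{-iωz} decays in the lower half-plane when ω > 0 and in the upper half-plane when ω < 0.

Case ω > 0 (lower half-plane, clockwise contour ⇒ F(ω) = -2πi·ΣRes):
  Res_{z = - 6 i} g(z) = \frac{3 \omega e^{- 6 \omega}}{8} (pole of order 2)
  F(ω) = -2πi·ΣRes = - \frac{3 i \pi \omega e^{- 6 \omega}}{4}

Case ω < 0 (upper half-plane, counterclockwise contour ⇒ F(ω) = +2πi·ΣRes):
  Res_{z = 6 i} g(z) = - \frac{3 \omega e^{6 \omega}}{8} (pole of order 2)
  F(ω) = 2πi·ΣRes = - \frac{3 i \pi \omega e^{6 \omega}}{4}

Both cases combine into a single formula in |ω|:

F(ω) = - \frac{3 i \pi \omega e^{- 6 \left|{\omega}\right|}}{4}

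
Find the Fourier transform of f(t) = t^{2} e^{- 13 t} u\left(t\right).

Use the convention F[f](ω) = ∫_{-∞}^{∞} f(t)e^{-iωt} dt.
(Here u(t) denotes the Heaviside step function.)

F(ω) = \frac{2}{\left(i \omega + 13\right)^{3}}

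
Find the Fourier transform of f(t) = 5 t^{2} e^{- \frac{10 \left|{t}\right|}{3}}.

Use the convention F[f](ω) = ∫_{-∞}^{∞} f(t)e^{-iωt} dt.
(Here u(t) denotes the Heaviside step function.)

F(ω) = \frac{5400 \left(100 - 27 \omega^{2}\right)}{\left(9 \omega^{2} + 100\right)^{3}}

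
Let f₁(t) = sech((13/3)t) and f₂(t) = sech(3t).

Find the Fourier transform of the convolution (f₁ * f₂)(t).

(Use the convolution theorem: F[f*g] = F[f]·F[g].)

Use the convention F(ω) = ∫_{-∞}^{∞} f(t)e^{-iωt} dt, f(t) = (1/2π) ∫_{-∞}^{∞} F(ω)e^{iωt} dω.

F[f₁*f₂](ω) = \frac{\pi^{2}}{13 \cosh{\left(\frac{3 \pi \omega}{26} \right)} \cosh{\left(\frac{\pi \omega}{6} \right)}}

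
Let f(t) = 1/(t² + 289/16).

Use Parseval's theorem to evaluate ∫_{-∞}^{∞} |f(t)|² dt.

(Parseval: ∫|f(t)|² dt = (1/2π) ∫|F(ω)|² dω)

∫|f(t)|² dt = \frac{32 \pi}{4913}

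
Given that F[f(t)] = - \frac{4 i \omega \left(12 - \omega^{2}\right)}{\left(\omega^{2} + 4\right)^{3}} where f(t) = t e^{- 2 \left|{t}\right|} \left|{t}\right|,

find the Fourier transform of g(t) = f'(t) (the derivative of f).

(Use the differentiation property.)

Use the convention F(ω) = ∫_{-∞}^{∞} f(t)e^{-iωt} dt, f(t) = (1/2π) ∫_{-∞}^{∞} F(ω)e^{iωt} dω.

F[g](ω) = \frac{4 \omega^{2} \left(12 - \omega^{2}\right)}{\left(\omega^{2} + 4\right)^{3}}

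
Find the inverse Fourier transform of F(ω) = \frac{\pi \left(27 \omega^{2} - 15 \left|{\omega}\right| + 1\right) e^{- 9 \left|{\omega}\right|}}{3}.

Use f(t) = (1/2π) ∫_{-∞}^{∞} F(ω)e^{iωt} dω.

f(t) = \frac{8 t^{4}}{\left(t^{2} + 81\right)^{3}}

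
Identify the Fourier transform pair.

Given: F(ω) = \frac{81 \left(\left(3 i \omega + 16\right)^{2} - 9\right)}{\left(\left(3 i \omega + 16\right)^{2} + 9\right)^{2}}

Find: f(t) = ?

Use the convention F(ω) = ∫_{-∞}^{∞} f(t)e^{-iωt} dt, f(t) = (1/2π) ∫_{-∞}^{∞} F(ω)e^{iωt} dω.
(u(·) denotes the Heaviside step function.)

f(t) = 9 t e^{- \frac{16 t}{3}} \cos{\left(t \right)} u\left(t\right)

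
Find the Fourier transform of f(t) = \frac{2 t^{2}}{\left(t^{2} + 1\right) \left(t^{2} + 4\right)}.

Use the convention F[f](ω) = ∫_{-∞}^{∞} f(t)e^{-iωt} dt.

F(ω) = \frac{2 \pi \left(2 - e^{\left|{\omega}\right|}\right) e^{- 2 \left|{\omega}\right|}}{3}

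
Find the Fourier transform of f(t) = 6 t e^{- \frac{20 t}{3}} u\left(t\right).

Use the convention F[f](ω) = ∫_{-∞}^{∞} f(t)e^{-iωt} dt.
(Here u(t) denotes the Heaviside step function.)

F(ω) = \frac{54}{\left(3 i \omega + 20\right)^{2}}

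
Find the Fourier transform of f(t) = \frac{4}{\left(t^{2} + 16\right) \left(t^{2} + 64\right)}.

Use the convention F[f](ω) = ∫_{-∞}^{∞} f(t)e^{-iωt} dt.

F(ω) = \frac{\pi \left(2 e^{4 \left|{\omega}\right|} - 1\right) e^{- 8 \left|{\omega}\right|}}{96}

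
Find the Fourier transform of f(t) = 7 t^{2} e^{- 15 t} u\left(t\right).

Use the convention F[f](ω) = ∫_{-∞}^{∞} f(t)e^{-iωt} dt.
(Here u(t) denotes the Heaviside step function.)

F(ω) = \frac{14}{\left(i \omega + 15\right)^{3}}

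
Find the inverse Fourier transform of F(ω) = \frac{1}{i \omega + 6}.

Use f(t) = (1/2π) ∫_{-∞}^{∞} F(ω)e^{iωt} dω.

f(t) = e^{- 6 t} u\left(t\right)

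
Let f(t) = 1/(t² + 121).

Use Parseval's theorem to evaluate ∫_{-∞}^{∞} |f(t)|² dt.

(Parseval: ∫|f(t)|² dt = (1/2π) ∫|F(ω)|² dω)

∫|f(t)|² dt = \frac{\pi}{2662}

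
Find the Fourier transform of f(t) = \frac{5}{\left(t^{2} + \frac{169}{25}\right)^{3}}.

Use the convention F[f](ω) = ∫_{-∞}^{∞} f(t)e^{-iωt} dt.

F(ω) = \frac{625 \pi \left(169 \omega^{2} + 195 \left|{\omega}\right| + 75\right) e^{- \frac{13 \left|{\omega}\right|}{5}}}{2970344}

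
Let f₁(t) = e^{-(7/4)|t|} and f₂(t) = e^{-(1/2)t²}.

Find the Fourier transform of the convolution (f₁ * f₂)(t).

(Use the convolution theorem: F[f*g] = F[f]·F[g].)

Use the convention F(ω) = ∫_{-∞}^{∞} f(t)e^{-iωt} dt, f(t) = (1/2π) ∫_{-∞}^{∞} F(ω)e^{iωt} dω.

F[f₁*f₂](ω) = \frac{56 \sqrt{2} \sqrt{\pi} e^{- \frac{\omega^{2}}{2}}}{16 \omega^{2} + 49}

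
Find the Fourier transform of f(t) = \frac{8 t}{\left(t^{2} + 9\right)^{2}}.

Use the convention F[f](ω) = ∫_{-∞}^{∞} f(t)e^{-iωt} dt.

F(ω) = - \frac{4 i \pi \omega e^{- 3 \left|{\omega}\right|}}{3}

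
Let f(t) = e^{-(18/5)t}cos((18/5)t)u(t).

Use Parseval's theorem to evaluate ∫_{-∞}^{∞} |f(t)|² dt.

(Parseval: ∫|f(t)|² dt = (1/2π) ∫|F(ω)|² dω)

∫|f(t)|² dt = \frac{5}{48}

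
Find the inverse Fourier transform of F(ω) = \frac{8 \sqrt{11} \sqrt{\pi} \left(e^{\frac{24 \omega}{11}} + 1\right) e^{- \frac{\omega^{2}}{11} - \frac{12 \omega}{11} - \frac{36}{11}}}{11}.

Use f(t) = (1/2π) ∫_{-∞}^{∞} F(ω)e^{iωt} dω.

f(t) = 8 e^{- \frac{11 t^{2}}{4}} \cos{\left(6 t \right)}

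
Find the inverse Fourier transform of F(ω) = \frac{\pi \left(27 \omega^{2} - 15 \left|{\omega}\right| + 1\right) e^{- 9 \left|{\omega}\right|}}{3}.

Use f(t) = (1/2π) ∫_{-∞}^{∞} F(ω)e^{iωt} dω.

f(t) = \frac{8 t^{4}}{\left(t^{2} + 81\right)^{3}}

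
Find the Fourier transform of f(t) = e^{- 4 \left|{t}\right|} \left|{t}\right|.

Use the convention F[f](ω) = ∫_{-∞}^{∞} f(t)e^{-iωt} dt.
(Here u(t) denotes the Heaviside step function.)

F(ω) = \frac{2 \left(16 - \omega^{2}\right)}{\left(\omega^{2} + 16\right)^{2}}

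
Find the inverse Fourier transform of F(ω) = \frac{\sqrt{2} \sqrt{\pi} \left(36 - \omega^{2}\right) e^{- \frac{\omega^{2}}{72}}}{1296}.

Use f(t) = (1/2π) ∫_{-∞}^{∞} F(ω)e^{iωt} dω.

f(t) = 6 t^{2} e^{- 18 t^{2}}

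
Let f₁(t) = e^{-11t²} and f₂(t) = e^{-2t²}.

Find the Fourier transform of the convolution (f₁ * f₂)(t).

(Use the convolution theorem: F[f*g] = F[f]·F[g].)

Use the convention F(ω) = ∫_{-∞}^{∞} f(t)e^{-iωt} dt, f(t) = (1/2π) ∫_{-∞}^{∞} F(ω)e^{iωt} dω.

F[f₁*f₂](ω) = \frac{\sqrt{22} \pi e^{- \frac{13 \omega^{2}}{88}}}{22}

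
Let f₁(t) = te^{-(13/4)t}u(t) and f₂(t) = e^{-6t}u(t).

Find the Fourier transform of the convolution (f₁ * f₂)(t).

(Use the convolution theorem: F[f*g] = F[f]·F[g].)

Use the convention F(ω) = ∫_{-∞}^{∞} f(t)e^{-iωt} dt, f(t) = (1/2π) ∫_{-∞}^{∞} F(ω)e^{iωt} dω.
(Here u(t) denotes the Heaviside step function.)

F[f₁*f₂](ω) = \frac{16}{\left(i \omega + 6\right) \left(4 i \omega + 13\right)^{2}}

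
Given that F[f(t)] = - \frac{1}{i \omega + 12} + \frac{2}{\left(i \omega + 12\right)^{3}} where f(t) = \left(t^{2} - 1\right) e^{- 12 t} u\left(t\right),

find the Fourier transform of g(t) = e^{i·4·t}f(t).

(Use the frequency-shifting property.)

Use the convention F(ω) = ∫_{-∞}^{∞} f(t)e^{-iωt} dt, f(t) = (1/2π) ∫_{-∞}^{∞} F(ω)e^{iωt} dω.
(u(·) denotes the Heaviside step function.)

F[g](ω) = \frac{2 i \left(\omega - 4\right) - \left(i \left(\omega - 4\right) + 12\right)^{3} + 24}{\left(i \left(\omega - 4\right) + 12\right)^{4}}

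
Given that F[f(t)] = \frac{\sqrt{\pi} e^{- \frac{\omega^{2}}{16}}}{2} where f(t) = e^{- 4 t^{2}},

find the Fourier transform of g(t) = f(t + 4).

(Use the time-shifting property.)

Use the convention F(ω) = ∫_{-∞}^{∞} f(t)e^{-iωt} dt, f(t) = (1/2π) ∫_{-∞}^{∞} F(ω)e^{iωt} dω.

F[g](ω) = \frac{\sqrt{\pi} e^{\frac{\omega \left(- \omega + 64 i\right)}{16}}}{2}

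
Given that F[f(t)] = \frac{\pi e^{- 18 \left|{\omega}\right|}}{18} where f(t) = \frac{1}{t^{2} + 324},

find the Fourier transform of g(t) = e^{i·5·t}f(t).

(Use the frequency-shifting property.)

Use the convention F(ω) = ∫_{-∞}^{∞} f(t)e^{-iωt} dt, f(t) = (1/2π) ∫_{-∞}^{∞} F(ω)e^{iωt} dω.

F[g](ω) = \frac{\pi e^{- 18 \left|{\omega - 5}\right|}}{18}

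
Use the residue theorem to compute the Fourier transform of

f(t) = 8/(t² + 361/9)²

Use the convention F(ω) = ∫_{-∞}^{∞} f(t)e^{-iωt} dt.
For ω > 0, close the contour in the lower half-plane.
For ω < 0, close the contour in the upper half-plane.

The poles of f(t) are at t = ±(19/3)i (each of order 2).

Let g(z) = f(z)e^{-iωz}; for large |z| the factor e^{-iωz} decays in the lower half-plane when ω > 0 and in the upper half-plane when ω < 0.

Case ω > 0 (lower half-plane, clockwise contour ⇒ F(ω) = -2πi·ΣRes):
  Res_{z = - \frac{19 i}{3}} g(z) = \frac{18 i \left(19 \omega + 3\right) e^{- \frac{19 \omega}{3}}}{6859} (pole of order 2)
  F(ω) = -2πi·ΣRes = \frac{36 \pi \left(19 \omega + 3\right) e^{- \frac{19 \omega}{3}}}{6859}

Case ω < 0 (upper half-plane, counterclockwise contour ⇒ F(ω) = +2πi·ΣRes):
  Res_{z = \frac{19 i}{3}} g(z) = \frac{18 i \left(19 \omega - 3\right) e^{\frac{19 \omega}{3}}}{6859} (pole of order 2)
  F(ω) = 2πi·ΣRes = \frac{36 \pi \left(3 - 19 \omega\right) e^{\frac{19 \omega}{3}}}{6859}

Both cases combine into a single formula in |ω|:

F(ω) = \frac{36 \pi \left(19 \left|{\omega}\right| + 3\right) e^{- \frac{19 \left|{\omega}\right|}{3}}}{6859}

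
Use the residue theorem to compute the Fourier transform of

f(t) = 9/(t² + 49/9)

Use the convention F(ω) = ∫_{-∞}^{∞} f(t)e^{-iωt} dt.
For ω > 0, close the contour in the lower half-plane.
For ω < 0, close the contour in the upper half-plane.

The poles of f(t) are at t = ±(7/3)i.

Let g(z) = f(z)e^{-iωz}; for large |z| the factor e^{-iωz} decays in the lower half-plane when ω > 0 and in the upper half-plane when ω < 0.

Case ω > 0 (lower half-plane, clockwise contour ⇒ F(ω) = -2πi·ΣRes):
  Res_{z = - \frac{7 i}{3}} g(z) = \frac{27 i e^{- \frac{7 \omega}{3}}}{14}
  F(ω) = -2πi·ΣRes = \frac{27 \pi e^{- \frac{7 \omega}{3}}}{7}

Case ω < 0 (upper half-plane, counterclockwise contour ⇒ F(ω) = +2πi·ΣRes):
  Res_{z = \frac{7 i}{3}} g(z) = - \frac{27 i e^{\frac{7 \omega}{3}}}{14}
  F(ω) = 2πi·ΣRes = \frac{27 \pi e^{\frac{7 \omega}{3}}}{7}

Both cases combine into a single formula in |ω|:

F(ω) = \frac{27 \pi e^{- \frac{7 \left|{\omega}\right|}{3}}}{7}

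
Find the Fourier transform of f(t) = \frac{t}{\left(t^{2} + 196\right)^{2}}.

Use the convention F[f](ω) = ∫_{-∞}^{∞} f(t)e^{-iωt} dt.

F(ω) = - \frac{i \pi \omega e^{- 14 \left|{\omega}\right|}}{28}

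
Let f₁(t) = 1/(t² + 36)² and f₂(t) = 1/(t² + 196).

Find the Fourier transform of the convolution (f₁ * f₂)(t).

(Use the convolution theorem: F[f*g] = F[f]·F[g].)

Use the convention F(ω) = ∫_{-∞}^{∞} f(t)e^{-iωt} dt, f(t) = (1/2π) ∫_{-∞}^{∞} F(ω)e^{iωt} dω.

F[f₁*f₂](ω) = \frac{\pi^{2} \left(6 \left|{\omega}\right| + 1\right) e^{- 20 \left|{\omega}\right|}}{6048}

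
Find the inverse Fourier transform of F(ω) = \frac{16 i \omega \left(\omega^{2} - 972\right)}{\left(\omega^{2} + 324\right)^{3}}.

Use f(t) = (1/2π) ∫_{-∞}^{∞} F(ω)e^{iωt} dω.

f(t) = 4 t e^{- 18 \left|{t}\right|} \left|{t}\right|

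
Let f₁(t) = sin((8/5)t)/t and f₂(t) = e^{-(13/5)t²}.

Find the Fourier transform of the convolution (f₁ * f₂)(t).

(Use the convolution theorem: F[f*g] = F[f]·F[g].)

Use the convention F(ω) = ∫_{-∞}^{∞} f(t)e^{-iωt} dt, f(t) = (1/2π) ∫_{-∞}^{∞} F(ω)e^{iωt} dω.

F[f₁*f₂](ω) = \begin{cases} \frac{\sqrt{65} \pi^{\frac{3}{2}} e^{- \frac{5 \omega^{2}}{52}}}{13} & \text{for}\: \omega > - \frac{8}{5} \wedge \omega < \frac{8}{5} \\0 & \text{otherwise} \end{cases}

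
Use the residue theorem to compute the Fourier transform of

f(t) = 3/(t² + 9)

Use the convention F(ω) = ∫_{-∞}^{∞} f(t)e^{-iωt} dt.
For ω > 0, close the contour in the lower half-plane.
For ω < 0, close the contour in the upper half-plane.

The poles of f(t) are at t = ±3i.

Let g(z) = f(z)e^{-iωz}; for large |z| the factor e^{-iωz} decays in the lower half-plane when ω > 0 and in the upper half-plane when ω < 0.

Case ω > 0 (lower half-plane, clockwise contour ⇒ F(ω) = -2πi·ΣRes):
  Res_{z = - 3 i} g(z) = \frac{i e^{- 3 \omega}}{2}
  F(ω) = -2πi·ΣRes = \pi e^{- 3 \omega}

Case ω < 0 (upper half-plane, counterclockwise contour ⇒ F(ω) = +2πi·ΣRes):
  Res_{z = 3 i} g(z) = - \frac{i e^{3 \omega}}{2}
  F(ω) = 2πi·ΣRes = \pi e^{3 \omega}

Both cases combine into a single formula in |ω|:

F(ω) = \pi e^{- 3 \left|{\omega}\right|}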